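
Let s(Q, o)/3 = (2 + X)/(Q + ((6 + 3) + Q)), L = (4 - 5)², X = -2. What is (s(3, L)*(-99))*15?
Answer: 0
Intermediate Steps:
L = 1 (L = (-1)² = 1)
s(Q, o) = 0 (s(Q, o) = 3*((2 - 2)/(Q + ((6 + 3) + Q))) = 3*(0/(Q + (9 + Q))) = 3*(0/(9 + 2*Q)) = 3*0 = 0)
(s(3, L)*(-99))*15 = (0*(-99))*15 = 0*15 = 0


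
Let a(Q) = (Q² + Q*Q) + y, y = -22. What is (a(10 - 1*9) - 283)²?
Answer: 91809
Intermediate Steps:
a(Q) = -22 + 2*Q² (a(Q) = (Q² + Q*Q) - 22 = (Q² + Q²) - 22 = 2*Q² - 22 = -22 + 2*Q²)
(a(10 - 1*9) - 283)² = ((-22 + 2*(10 - 1*9)²) - 283)² = ((-22 + 2*(10 - 9)²) - 283)² = ((-22 + 2*1²) - 283)² = ((-22 + 2*1) - 283)² = ((-22 + 2) - 283)² = (-20 - 283)² = (-303)² = 91809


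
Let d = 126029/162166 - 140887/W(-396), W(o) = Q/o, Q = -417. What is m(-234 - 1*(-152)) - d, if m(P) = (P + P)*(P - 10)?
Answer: 3355896930425/22541074 ≈ 1.4888e+5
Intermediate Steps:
W(o) = -417/o
d = -3015797205913/22541074 (d = 126029/162166 - 140887/((-417/(-396))) = 126029*(1/162166) - 140887/((-417*(-1/396))) = 126029/162166 - 140887/139/132 = 126029/162166 - 140887*132/139 = 126029/162166 - 18597084/139 = -3015797205913/22541074 ≈ -1.3379e+5)
m(P) = 2*P*(-10 + P) (m(P) = (2*P)*(-10 + P) = 2*P*(-10 + P))
m(-234 - 1*(-152)) - d = 2*(-234 - 1*(-152))*(-10 + (-234 - 1*(-152))) - 1*(-3015797205913/22541074) = 2*(-234 + 152)*(-10 + (-234 + 152)) + 3015797205913/22541074 = 2*(-82)*(-10 - 82) + 3015797205913/22541074 = 2*(-82)*(-92) + 3015797205913/22541074 = 15088 + 3015797205913/22541074 = 3355896930425/22541074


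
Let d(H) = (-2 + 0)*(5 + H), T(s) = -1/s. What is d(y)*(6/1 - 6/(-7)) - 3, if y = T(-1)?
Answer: -597/7 ≈ -85.286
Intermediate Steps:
y = 1 (y = -1/(-1) = -1*(-1) = 1)
d(H) = -10 - 2*H (d(H) = -2*(5 + H) = -10 - 2*H)
d(y)*(6/1 - 6/(-7)) - 3 = (-10 - 2*1)*(6/1 - 6/(-7)) - 3 = (-10 - 2)*(6*1 - 6*(-1/7)) - 3 = -12*(6 + 6/7) - 3 = -12*48/7 - 3 = -576/7 - 3 = -597/7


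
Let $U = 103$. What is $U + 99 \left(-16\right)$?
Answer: $-1481$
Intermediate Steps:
$U + 99 \left(-16\right) = 103 + 99 \left(-16\right) = 103 - 1584 = -1481$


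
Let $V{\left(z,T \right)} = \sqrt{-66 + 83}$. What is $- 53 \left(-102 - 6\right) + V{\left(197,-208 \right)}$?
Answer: $5724 + \sqrt{17} \approx 5728.1$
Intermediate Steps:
$V{\left(z,T \right)} = \sqrt{17}$
$- 53 \left(-102 - 6\right) + V{\left(197,-208 \right)} = - 53 \left(-102 - 6\right) + \sqrt{17} = \left(-53\right) \left(-108\right) + \sqrt{17} = 5724 + \sqrt{17}$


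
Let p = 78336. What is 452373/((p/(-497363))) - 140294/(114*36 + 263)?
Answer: -29774485093249/10366464 ≈ -2.8722e+6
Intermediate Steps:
452373/((p/(-497363))) - 140294/(114*36 + 263) = 452373/((78336/(-497363))) - 140294/(114*36 + 263) = 452373/((78336*(-1/497363))) - 140294/(4104 + 263) = 452373/(-78336/497363) - 140294/4367 = 452373*(-497363/78336) - 140294*1/4367 = -74997864133/26112 - 12754/397 = -29774485093249/10366464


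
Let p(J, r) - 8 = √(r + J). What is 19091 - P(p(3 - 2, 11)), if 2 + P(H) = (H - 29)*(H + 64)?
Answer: 20593 - 102*√3 ≈ 20416.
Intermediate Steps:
p(J, r) = 8 + √(J + r) (p(J, r) = 8 + √(r + J) = 8 + √(J + r))
P(H) = -2 + (-29 + H)*(64 + H) (P(H) = -2 + (H - 29)*(H + 64) = -2 + (-29 + H)*(64 + H))
19091 - P(p(3 - 2, 11)) = 19091 - (-1858 + (8 + √((3 - 2) + 11))² + 35*(8 + √((3 - 2) + 11))) = 19091 - (-1858 + (8 + √(1 + 11))² + 35*(8 + √(1 + 11))) = 19091 - (-1858 + (8 + √12)² + 35*(8 + √12)) = 19091 - (-1858 + (8 + 2*√3)² + 35*(8 + 2*√3)) = 19091 - (-1858 + (8 + 2*√3)² + (280 + 70*√3)) = 19091 - (-1578 + (8 + 2*√3)² + 70*√3) = 19091 + (1578 - (8 + 2*√3)² - 70*√3) = 20669 - (8 + 2*√3)² - 70*√3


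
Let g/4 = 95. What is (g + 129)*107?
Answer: 54463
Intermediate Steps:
g = 380 (g = 4*95 = 380)
(g + 129)*107 = (380 + 129)*107 = 509*107 = 54463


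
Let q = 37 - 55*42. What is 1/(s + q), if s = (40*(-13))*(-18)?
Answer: 1/7087 ≈ 0.00014110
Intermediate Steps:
q = -2273 (q = 37 - 2310 = -2273)
s = 9360 (s = -520*(-18) = 9360)
1/(s + q) = 1/(9360 - 2273) = 1/7087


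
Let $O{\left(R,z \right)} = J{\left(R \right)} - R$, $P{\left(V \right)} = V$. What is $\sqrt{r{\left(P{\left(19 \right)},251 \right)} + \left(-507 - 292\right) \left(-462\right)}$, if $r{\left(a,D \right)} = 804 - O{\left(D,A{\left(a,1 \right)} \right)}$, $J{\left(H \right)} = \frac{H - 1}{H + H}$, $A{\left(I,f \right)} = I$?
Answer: $\frac{\sqrt{23322497818}}{251} \approx 608.43$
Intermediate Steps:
$J{\left(H \right)} = \frac{-1 + H}{2 H}$
$O{\left(R,z \right)} = - R + \frac{-1 + R}{2 R}$ ($O{\left(R,z \right)} = \frac{-1 + R}{2 R} - R = - R + \frac{-1 + R}{2 R}$)
$r{\left(a,D \right)} = \frac{1607}{2} + D + \frac{1}{2 D}$ ($r{\left(a,D \right)} = 804 - \left(\frac{1}{2} - D - \frac{1}{2 D}\right) = 804 + \left(- \frac{1}{2} + D + \frac{1}{2 D}\right) = \frac{1607}{2} + D + \frac{1}{2 D}$)
$\sqrt{r{\left(P{\left(19 \right)},251 \right)} + \left(-507 - 292\right) \left(-462\right)} = \sqrt{\left(\frac{1607}{2} + 251 + \frac{1}{2 \cdot 251}\right) + \left(-507 - 292\right) \left(-462\right)} = \sqrt{\left(\frac{1607}{2} + 251 + \frac{1}{2} \cdot \frac{1}{251}\right) - -369138} = \sqrt{\left(\frac{1607}{2} + 251 + \frac{1}{502}\right) + 369138} = \sqrt{\frac{264680}{251} + 369138} = \sqrt{\frac{92918318}{251}} = \frac{\sqrt{23322497818}}{251}$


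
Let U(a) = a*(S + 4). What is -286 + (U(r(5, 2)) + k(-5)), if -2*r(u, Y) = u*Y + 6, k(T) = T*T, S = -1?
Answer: -285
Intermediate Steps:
k(T) = T**2
r(u, Y) = -3 - Y*u/2 (r(u, Y) = -(u*Y + 6)/2 = -(Y*u + 6)/2 = -(6 + Y*u)/2 = -3 - Y*u/2)
U(a) = 3*a (U(a) = a*(-1 + 4) = a*3 = 3*a)
-286 + (U(r(5, 2)) + k(-5)) = -286 + (3*(-3 - 1/2*2*5) + (-5)**2) = -286 + (3*(-3 - 5) + 25) = -286 + (3*(-8) + 25) = -286 + (-24 + 25) = -286 + 1 = -285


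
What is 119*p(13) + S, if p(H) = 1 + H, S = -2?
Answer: 1664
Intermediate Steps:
119*p(13) + S = 119*(1 + 13) - 2 = 119*14 - 2 = 1666 - 2 = 1664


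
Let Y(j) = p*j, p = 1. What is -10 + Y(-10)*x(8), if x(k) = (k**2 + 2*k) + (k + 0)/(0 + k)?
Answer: -820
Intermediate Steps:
Y(j) = j (Y(j) = 1*j = j)
x(k) = 1 + k**2 + 2*k (x(k) = (k**2 + 2*k) + k/k = (k**2 + 2*k) + 1 = 1 + k**2 + 2*k)
-10 + Y(-10)*x(8) = -10 - 10*(1 + 8**2 + 2*8) = -10 - 10*(1 + 64 + 16) = -10 - 10*81 = -10 - 810 = -820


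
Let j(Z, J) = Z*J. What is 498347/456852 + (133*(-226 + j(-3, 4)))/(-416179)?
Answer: 221862749321/190132208508 ≈ 1.1669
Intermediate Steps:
j(Z, J) = J*Z
498347/456852 + (133*(-226 + j(-3, 4)))/(-416179) = 498347/456852 + (133*(-226 + 4*(-3)))/(-416179) = 498347*(1/456852) + (133*(-226 - 12))*(-1/416179) = 498347/456852 + (133*(-238))*(-1/416179) = 498347/456852 - 31654*(-1/416179) = 498347/456852 + 31654/416179 = 221862749321/190132208508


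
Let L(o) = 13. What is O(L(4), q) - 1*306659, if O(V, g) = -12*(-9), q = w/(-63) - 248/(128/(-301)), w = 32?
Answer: -306551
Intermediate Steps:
q = 587341/1008 (q = 32/(-63) - 248/(128/(-301)) = 32*(-1/63) - 248/(128*(-1/301)) = -32/63 - 248/(-128/301) = -32/63 - 248*(-301/128) = -32/63 + 9331/16 = 587341/1008 ≈ 582.68)
O(V, g) = 108
O(L(4), q) - 1*306659 = 108 - 1*306659 = 108 - 306659 = -306551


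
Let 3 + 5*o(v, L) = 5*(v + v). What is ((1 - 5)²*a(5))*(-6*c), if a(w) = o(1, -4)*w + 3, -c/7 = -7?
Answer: -47040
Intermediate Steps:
c = 49 (c = -7*(-7) = 49)
o(v, L) = -⅗ + 2*v (o(v, L) = -⅗ + (5*(v + v))/5 = -⅗ + (5*(2*v))/5 = -⅗ + (10*v)/5 = -⅗ + 2*v)
a(w) = 3 + 7*w/5 (a(w) = (-⅗ + 2*1)*w + 3 = (-⅗ + 2)*w + 3 = 7*w/5 + 3 = 3 + 7*w/5)
((1 - 5)²*a(5))*(-6*c) = ((1 - 5)²*(3 + (7/5)*5))*(-6*49) = ((-4)²*(3 + 7))*(-294) = (16*10)*(-294) = 160*(-294) = -47040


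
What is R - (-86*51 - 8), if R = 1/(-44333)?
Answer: 194799201/44333 ≈ 4394.0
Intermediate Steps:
R = -1/44333 ≈ -2.2557e-5
R - (-86*51 - 8) = -1/44333 - (-86*51 - 8) = -1/44333 - (-4386 - 8) = -1/44333 - 1*(-4394) = -1/44333 + 4394 = 194799201/44333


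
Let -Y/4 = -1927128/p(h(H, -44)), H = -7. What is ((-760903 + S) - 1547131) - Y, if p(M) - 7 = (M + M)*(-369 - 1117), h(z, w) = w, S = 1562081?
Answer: -97559712087/130775 ≈ -7.4601e+5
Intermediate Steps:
p(M) = 7 - 2972*M (p(M) = 7 + (M + M)*(-369 - 1117) = 7 + (2*M)*(-1486) = 7 - 2972*M)
Y = 7708512/130775 (Y = -(-7708512)/(7 - 2972*(-44)) = -(-7708512)/(7 + 130768) = -(-7708512)/130775 = -4*(-1927128/130775) = 7708512/130775 ≈ 58.945)
((-760903 + S) - 1547131) - Y = ((-760903 + 1562081) - 1547131) - 1*7708512/130775 = (801178 - 1547131) - 7708512/130775 = -745953 - 7708512/130775 = -97559712087/130775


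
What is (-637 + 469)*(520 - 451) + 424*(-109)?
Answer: -57808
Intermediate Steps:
(-637 + 469)*(520 - 451) + 424*(-109) = -168*69 - 46216 = -11592 - 46216 = -57808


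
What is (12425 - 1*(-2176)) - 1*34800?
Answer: -20199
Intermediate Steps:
(12425 - 1*(-2176)) - 1*34800 = (12425 + 2176) - 34800 = 14601 - 34800 = -20199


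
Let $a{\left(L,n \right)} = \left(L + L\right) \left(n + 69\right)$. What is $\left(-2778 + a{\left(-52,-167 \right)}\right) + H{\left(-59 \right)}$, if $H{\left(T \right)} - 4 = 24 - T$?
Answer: $7501$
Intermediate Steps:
$H{\left(T \right)} = 28 - T$ ($H{\left(T \right)} = 4 - \left(-24 + T\right) = 28 - T$)
$a{\left(L,n \right)} = 2 L \left(69 + n\right)$
$\left(-2778 + a{\left(-52,-167 \right)}\right) + H{\left(-59 \right)} = \left(-2778 + 2 \left(-52\right) \left(69 - 167\right)\right) + \left(28 - -59\right) = \left(-2778 + 2 \left(-52\right) \left(-98\right)\right) + \left(28 + 59\right) = \left(-2778 + 10192\right) + 87 = 7414 + 87 = 7501$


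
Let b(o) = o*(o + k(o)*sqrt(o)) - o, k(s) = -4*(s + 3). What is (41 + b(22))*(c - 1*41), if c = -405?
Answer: -224338 + 981200*sqrt(22) ≈ 4.3779e+6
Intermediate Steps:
k(s) = -12 - 4*s (k(s) = -4*(3 + s) = -12 - 4*s)
b(o) = -o + o*(o + sqrt(o)*(-12 - 4*o)) (b(o) = o*(o + (-12 - 4*o)*sqrt(o)) - o = o*(o + sqrt(o)*(-12 - 4*o)) - o = -o + o*(o + sqrt(o)*(-12 - 4*o)))
(41 + b(22))*(c - 1*41) = (41 + (22**2 - 1*22 - 4*22**(3/2)*(3 + 22)))*(-405 - 1*41) = (41 + (484 - 22 - 4*22*sqrt(22)*25))*(-405 - 41) = (41 + (484 - 22 - 2200*sqrt(22)))*(-446) = (41 + (462 - 2200*sqrt(22)))*(-446) = (503 - 2200*sqrt(22))*(-446) = -224338 + 981200*sqrt(22)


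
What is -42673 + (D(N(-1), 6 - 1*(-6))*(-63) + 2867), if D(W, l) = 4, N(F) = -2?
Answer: -40058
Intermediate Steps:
-42673 + (D(N(-1), 6 - 1*(-6))*(-63) + 2867) = -42673 + (4*(-63) + 2867) = -42673 + (-252 + 2867) = -42673 + 2615 = -40058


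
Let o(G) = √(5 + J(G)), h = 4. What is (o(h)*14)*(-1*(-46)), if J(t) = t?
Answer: 1932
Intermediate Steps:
o(G) = √(5 + G)
(o(h)*14)*(-1*(-46)) = (√(5 + 4)*14)*(-1*(-46)) = (√9*14)*46 = (3*14)*46 = 42*46 = 1932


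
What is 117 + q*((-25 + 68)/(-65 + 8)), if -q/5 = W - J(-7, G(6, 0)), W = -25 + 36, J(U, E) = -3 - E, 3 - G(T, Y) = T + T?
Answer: 7744/57 ≈ 135.86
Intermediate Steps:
G(T, Y) = 3 - 2*T (G(T, Y) = 3 - (T + T) = 3 - 2*T)
W = 11
q = -25 (q = -5*(11 - (-3 - (3 - 2*6))) = -5*(11 - (-3 - (3 - 12))) = -5*(11 - (-3 - 1*(-9))) = -5*(11 - (-3 + 9)) = -5*(11 - 1*6) = -5*(11 - 6) = -5*5 = -25)
117 + q*((-25 + 68)/(-65 + 8)) = 117 - 25*(-25 + 68)/(-65 + 8) = 117 - 1075/(-57) = 117 - 1075*(-1)/57 = 117 - 25*(-43/57) = 117 + 1075/57 = 7744/57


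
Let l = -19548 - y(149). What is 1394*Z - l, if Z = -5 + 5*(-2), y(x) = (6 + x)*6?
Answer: -432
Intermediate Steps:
y(x) = 36 + 6*x
Z = -15 (Z = -5 - 10 = -15)
l = -20478 (l = -19548 - (36 + 6*149) = -19548 - (36 + 894) = -19548 - 1*930 = -19548 - 930 = -20478)
1394*Z - l = 1394*(-15) - 1*(-20478) = -20910 + 20478 = -432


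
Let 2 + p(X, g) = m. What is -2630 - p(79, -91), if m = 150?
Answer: -2778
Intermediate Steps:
p(X, g) = 148 (p(X, g) = -2 + 150 = 148)
-2630 - p(79, -91) = -2630 - 1*148 = -2630 - 148 = -2778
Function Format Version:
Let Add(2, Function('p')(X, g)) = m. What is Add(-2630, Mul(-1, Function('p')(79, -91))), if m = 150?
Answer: -2778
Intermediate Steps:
Function('p')(X, g) = 148 (Function('p')(X, g) = Add(-2, 150) = 148)
Add(-2630, Mul(-1, Function('p')(79, -91))) = Add(-2630, Mul(-1, 148)) = Add(-2630, -148) = -2778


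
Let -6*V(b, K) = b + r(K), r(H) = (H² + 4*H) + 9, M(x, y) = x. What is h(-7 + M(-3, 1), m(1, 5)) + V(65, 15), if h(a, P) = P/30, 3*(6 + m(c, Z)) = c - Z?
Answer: -5407/90 ≈ -60.078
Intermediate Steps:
r(H) = 9 + H² + 4*H
m(c, Z) = -6 - Z/3 + c/3 (m(c, Z) = -6 + (c - Z)/3 = -6 + (-Z/3 + c/3) = -6 - Z/3 + c/3)
h(a, P) = P/30 (h(a, P) = P*(1/30) = P/30)
V(b, K) = -3/2 - 2*K/3 - b/6 - K²/6 (V(b, K) = -(b + (9 + K² + 4*K))/6 = -(9 + b + K² + 4*K)/6 = -3/2 - 2*K/3 - b/6 - K²/6)
h(-7 + M(-3, 1), m(1, 5)) + V(65, 15) = (-6 - ⅓*5 + (⅓)*1)/30 + (-3/2 - ⅔*15 - ⅙*65 - ⅙*15²) = (-6 - 5/3 + ⅓)/30 + (-3/2 - 10 - 65/6 - ⅙*225) = (1/30)*(-22/3) + (-3/2 - 10 - 65/6 - 75/2) = -11/45 - 359/6 = -5407/90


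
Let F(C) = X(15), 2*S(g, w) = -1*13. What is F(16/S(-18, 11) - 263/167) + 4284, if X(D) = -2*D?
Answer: 4254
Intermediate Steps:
S(g, w) = -13/2 (S(g, w) = (-1*13)/2 = (1/2)*(-13) = -13/2)
F(C) = -30 (F(C) = -2*15 = -30)
F(16/S(-18, 11) - 263/167) + 4284 = -30 + 4284 = 4254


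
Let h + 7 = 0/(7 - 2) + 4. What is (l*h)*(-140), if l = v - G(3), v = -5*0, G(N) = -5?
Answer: 2100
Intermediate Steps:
v = 0
l = 5 (l = 0 - 1*(-5) = 0 + 5 = 5)
h = -3 (h = -7 + (0/(7 - 2) + 4) = -7 + (0/5 + 4) = -7 + (0*(⅕) + 4) = -7 + (0 + 4) = -7 + 4 = -3)
(l*h)*(-140) = (5*(-3))*(-140) = -15*(-140) = 2100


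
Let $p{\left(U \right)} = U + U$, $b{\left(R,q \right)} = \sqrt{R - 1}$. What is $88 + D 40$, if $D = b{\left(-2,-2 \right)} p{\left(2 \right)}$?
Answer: $88 + 160 i \sqrt{3} \approx 88.0 + 277.13 i$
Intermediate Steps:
$b{\left(R,q \right)} = \sqrt{-1 + R}$
$p{\left(U \right)} = 2 U$
$D = 4 i \sqrt{3}$ ($D = \sqrt{-1 - 2} \cdot 2 \cdot 2 = \sqrt{-3} \cdot 4 = i \sqrt{3} \cdot 4 = 4 i \sqrt{3} \approx 6.9282 i$)
$88 + D 40 = 88 + 4 i \sqrt{3} \cdot 40 = 88 + 160 i \sqrt{3}$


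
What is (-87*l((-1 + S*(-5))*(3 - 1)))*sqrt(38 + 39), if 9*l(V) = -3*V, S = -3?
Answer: 812*sqrt(77) ≈ 7125.3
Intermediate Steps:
l(V) = -V/3 (l(V) = (-3*V)/9 = -V/3)
(-87*l((-1 + S*(-5))*(3 - 1)))*sqrt(38 + 39) = (-(-29)*(-1 - 3*(-5))*(3 - 1))*sqrt(38 + 39) = (-(-29)*(-1 + 15)*2)*sqrt(77) = (-(-29)*14*2)*sqrt(77) = (-(-29)*28)*sqrt(77) = (-87*(-28/3))*sqrt(77) = 812*sqrt(77)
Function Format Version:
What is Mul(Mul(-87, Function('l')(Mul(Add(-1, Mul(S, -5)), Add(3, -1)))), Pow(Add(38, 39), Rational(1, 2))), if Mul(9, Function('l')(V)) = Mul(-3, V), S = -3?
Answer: Mul(812, Pow(77, Rational(1, 2))) ≈ 7125.3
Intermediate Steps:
Function('l')(V) = Mul(Rational(-1, 3), V) (Function('l')(V) = Mul(Rational(1, 9), Mul(-3, V)) = Mul(Rational(-1, 3), V))
Mul(Mul(-87, Function('l')(Mul(Add(-1, Mul(S, -5)), Add(3, -1)))), Pow(Add(38, 39), Rational(1, 2))) = Mul(Mul(-87, Mul(Rational(-1, 3), Mul(Add(-1, Mul(-3, -5)), Add(3, -1)))), Pow(Add(38, 39), Rational(1, 2))) = Mul(Mul(-87, Mul(Rational(-1, 3), Mul(Add(-1, 15), 2))), Pow(77, Rational(1, 2))) = Mul(Mul(-87, Mul(Rational(-1, 3), Mul(14, 2))), Pow(77, Rational(1, 2))) = Mul(Mul(-87, Mul(Rational(-1, 3), 28)), Pow(77, Rational(1, 2))) = Mul(Mul(-87, Rational(-28, 3)), Pow(77, Rational(1, 2))) = Mul(812, Pow(77, Rational(1, 2)))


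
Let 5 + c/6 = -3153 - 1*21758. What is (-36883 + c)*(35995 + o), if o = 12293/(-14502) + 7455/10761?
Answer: -348976806197142311/52018674 ≈ -6.7087e+9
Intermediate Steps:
c = -149496 (c = -30 + 6*(-3153 - 1*21758) = -30 + 6*(-3153 - 21758) = -30 + 6*(-24911) = -30 - 149466 = -149496)
o = -8057521/52018674 (o = 12293*(-1/14502) + 7455*(1/10761) = -12293/14502 + 2485/3587 = -8057521/52018674 ≈ -0.15490)
(-36883 + c)*(35995 + o) = (-36883 - 149496)*(35995 - 8057521/52018674) = -186379*1872404113109/52018674 = -348976806197142311/52018674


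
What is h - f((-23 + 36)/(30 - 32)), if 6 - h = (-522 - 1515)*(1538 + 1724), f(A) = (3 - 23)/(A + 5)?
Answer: 19934060/3 ≈ 6.6447e+6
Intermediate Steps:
f(A) = -20/(5 + A)
h = 6644700 (h = 6 - (-522 - 1515)*(1538 + 1724) = 6 - (-2037)*3262 = 6 - 1*(-6644694) = 6 + 6644694 = 6644700)
h - f((-23 + 36)/(30 - 32)) = 6644700 - (-20)/(5 + (-23 + 36)/(30 - 32)) = 6644700 - (-20)/(5 + 13/(-2)) = 6644700 - (-20)/(5 + 13*(-½)) = 6644700 - (-20)/(5 - 13/2) = 6644700 - (-20)/(-3/2) = 6644700 - (-20)*(-2)/3 = 6644700 - 1*40/3 = 6644700 - 40/3 = 19934060/3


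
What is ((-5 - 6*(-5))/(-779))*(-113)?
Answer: 2825/779 ≈ 3.6264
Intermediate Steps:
((-5 - 6*(-5))/(-779))*(-113) = ((-5 + 30)*(-1/779))*(-113) = (25*(-1/779))*(-113) = -25/779*(-113) = 2825/779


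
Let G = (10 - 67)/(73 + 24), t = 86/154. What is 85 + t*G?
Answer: 632414/7469 ≈ 84.672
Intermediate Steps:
t = 43/77 (t = 86*(1/154) = 43/77 ≈ 0.55844)
G = -57/97 ≈ -0.58763
85 + t*G = 85 + (43/77)*(-57/97) = 85 - 2451/7469 = 632414/7469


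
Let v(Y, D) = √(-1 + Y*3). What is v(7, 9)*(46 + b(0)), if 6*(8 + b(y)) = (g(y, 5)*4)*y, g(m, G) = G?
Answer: 76*√5 ≈ 169.94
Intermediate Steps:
v(Y, D) = √(-1 + 3*Y)
b(y) = -8 + 10*y/3 (b(y) = -8 + ((5*4)*y)/6 = -8 + (20*y)/6 = -8 + 10*y/3)
v(7, 9)*(46 + b(0)) = √(-1 + 3*7)*(46 + (-8 + (10/3)*0)) = √(-1 + 21)*(46 + (-8 + 0)) = √20*(46 - 8) = (2*√5)*38 = 76*√5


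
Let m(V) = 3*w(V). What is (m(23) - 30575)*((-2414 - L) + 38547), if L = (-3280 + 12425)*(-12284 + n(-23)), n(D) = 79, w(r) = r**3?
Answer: 661642984508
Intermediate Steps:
L = -111614725 (L = (-3280 + 12425)*(-12284 + 79) = 9145*(-12205) = -111614725)
m(V) = 3*V**3
(m(23) - 30575)*((-2414 - L) + 38547) = (3*23**3 - 30575)*((-2414 - 1*(-111614725)) + 38547) = (3*12167 - 30575)*((-2414 + 111614725) + 38547) = (36501 - 30575)*(111612311 + 38547) = 5926*111650858 = 661642984508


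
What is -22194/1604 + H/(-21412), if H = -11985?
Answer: -113998497/8586212 ≈ -13.277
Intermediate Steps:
-22194/1604 + H/(-21412) = -22194/1604 - 11985/(-21412) = -22194*1/1604 - 11985*(-1/21412) = -11097/802 + 11985/21412 = -113998497/8586212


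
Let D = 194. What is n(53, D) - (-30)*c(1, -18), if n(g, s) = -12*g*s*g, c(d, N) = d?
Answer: -6539322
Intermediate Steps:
n(g, s) = -12*s*g²
n(53, D) - (-30)*c(1, -18) = -12*194*53² - (-30) = -12*194*2809 - 1*(-30) = -6539352 + 30 = -6539322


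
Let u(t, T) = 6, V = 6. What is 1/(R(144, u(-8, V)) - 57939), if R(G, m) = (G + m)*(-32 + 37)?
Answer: -1/57189 ≈ -1.7486e-5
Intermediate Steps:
R(G, m) = 5*G + 5*m (R(G, m) = (G + m)*5 = 5*G + 5*m)
1/(R(144, u(-8, V)) - 57939) = 1/((5*144 + 5*6) - 57939) = 1/((720 + 30) - 57939) = 1/(750 - 57939) = 1/(-57189) = -1/57189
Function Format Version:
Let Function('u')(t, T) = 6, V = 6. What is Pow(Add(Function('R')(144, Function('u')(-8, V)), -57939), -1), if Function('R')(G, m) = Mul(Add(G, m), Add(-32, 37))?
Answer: Rational(-1, 57189) ≈ -1.7486e-5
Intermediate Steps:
Function('R')(G, m) = Add(Mul(5, G), Mul(5, m)) (Function('R')(G, m) = Mul(Add(G, m), 5) = Add(Mul(5, G), Mul(5, m)))
Pow(Add(Function('R')(144, Function('u')(-8, V)), -57939), -1) = Pow(Add(Add(Mul(5, 144), Mul(5, 6)), -57939), -1) = Pow(Add(Add(720, 30), -57939), -1) = Pow(Add(750, -57939), -1) = Pow(-57189, -1) = Rational(-1, 57189)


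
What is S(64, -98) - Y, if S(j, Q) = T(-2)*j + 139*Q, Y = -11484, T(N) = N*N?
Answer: -1882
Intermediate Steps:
T(N) = N**2
S(j, Q) = 4*j + 139*Q (S(j, Q) = (-2)**2*j + 139*Q = 4*j + 139*Q)
S(64, -98) - Y = (4*64 + 139*(-98)) - 1*(-11484) = (256 - 13622) + 11484 = -13366 + 11484 = -1882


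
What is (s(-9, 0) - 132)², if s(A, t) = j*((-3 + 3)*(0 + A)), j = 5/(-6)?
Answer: 17424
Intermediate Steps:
j = -⅚ (j = 5*(-⅙) = -⅚ ≈ -0.83333)
s(A, t) = 0 (s(A, t) = -5*(-3 + 3)*(0 + A)/6 = -0*A = -⅚*0 = 0)
(s(-9, 0) - 132)² = (0 - 132)² = (-132)² = 17424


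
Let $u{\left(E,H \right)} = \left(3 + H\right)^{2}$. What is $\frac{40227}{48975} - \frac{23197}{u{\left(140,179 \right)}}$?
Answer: $\frac{65468691}{540749300} \approx 0.12107$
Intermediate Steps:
$\frac{40227}{48975} - \frac{23197}{u{\left(140,179 \right)}} = \frac{40227}{48975} - \frac{23197}{\left(3 + 179\right)^{2}} = 40227 \cdot \frac{1}{48975} - \frac{23197}{182^{2}} = \frac{13409}{16325} - \frac{23197}{33124} = \frac{65468691}{540749300}$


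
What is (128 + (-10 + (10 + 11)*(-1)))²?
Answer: 9409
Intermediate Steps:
(128 + (-10 + (10 + 11)*(-1)))² = (128 + (-10 + 21*(-1)))² = (128 + (-10 - 21))² = (128 - 31)² = 97² = 9409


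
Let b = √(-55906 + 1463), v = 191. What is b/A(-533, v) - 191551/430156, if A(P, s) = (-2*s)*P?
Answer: -191551/430156 + I*√54443/203606 ≈ -0.44531 + 0.001146*I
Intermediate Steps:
A(P, s) = -2*P*s
b = I*√54443 (b = √(-54443) = I*√54443 ≈ 233.33*I)
b/A(-533, v) - 191551/430156 = (I*√54443)/((-2*(-533)*191)) - 191551/430156 = (I*√54443)/203606 - 191551*1/430156 = (I*√54443)*(1/203606) - 191551/430156 = I*√54443/203606 - 191551/430156 = -191551/430156 + I*√54443/203606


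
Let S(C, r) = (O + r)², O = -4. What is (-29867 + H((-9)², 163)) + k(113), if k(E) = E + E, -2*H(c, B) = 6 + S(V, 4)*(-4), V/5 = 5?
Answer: -29644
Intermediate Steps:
V = 25 (V = 5*5 = 25)
S(C, r) = (-4 + r)²
H(c, B) = -3 (H(c, B) = -(6 + (-4 + 4)²*(-4))/2 = -(6 + 0²*(-4))/2 = -(6 + 0*(-4))/2 = -(6 + 0)/2 = -½*6 = -3)
k(E) = 2*E
(-29867 + H((-9)², 163)) + k(113) = (-29867 - 3) + 2*113 = -29870 + 226 = -29644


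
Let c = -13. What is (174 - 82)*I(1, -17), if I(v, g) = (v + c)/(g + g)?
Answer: 552/17 ≈ 32.471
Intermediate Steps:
I(v, g) = (-13 + v)/(2*g) (I(v, g) = (v - 13)/(g + g) = (-13 + v)/((2*g)) = (-13 + v)*(1/(2*g)) = (-13 + v)/(2*g))
(174 - 82)*I(1, -17) = (174 - 82)*((½)*(-13 + 1)/(-17)) = 92*((½)*(-1/17)*(-12)) = 92*(6/17) = 552/17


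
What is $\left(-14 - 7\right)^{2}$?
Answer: $441$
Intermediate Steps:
$\left(-14 - 7\right)^{2} = \left(-21\right)^{2} = 441$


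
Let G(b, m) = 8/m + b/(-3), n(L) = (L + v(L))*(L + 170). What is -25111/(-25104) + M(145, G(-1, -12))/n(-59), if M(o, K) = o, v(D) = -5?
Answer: 1213531/1238464 ≈ 0.97987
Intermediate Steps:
n(L) = (-5 + L)*(170 + L) (n(L) = (L - 5)*(L + 170) = (-5 + L)*(170 + L))
G(b, m) = 8/m - b/3 (G(b, m) = 8/m + b*(-⅓) = 8/m - b/3)
-25111/(-25104) + M(145, G(-1, -12))/n(-59) = -25111/(-25104) + 145/(-850 + (-59)² + 165*(-59)) = -25111*(-1/25104) + 145/(-850 + 3481 - 9735) = 25111/25104 + 145/(-7104) = 25111/25104 + 145*(-1/7104) = 25111/25104 - 145/7104 = 1213531/1238464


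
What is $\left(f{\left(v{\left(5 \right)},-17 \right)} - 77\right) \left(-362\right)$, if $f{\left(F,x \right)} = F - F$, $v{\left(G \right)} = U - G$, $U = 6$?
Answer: $27874$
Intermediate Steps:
$v{\left(G \right)} = 6 - G$
$f{\left(F,x \right)} = 0$
$\left(f{\left(v{\left(5 \right)},-17 \right)} - 77\right) \left(-362\right) = \left(0 - 77\right) \left(-362\right) = \left(-77\right) \left(-362\right) = 27874$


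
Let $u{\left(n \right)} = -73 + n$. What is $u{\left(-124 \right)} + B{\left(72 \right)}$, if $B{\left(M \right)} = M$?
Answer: $-125$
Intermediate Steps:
$u{\left(-124 \right)} + B{\left(72 \right)} = \left(-73 - 124\right) + 72 = -197 + 72 = -125$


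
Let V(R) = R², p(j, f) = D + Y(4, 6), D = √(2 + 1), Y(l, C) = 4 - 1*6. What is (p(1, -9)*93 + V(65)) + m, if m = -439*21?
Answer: -5180 + 93*√3 ≈ -5018.9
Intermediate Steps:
Y(l, C) = -2 (Y(l, C) = 4 - 6 = -2)
m = -9219
D = √3 ≈ 1.7320
p(j, f) = -2 + √3 (p(j, f) = √3 - 2 = -2 + √3)
(p(1, -9)*93 + V(65)) + m = ((-2 + √3)*93 + 65²) - 9219 = ((-186 + 93*√3) + 4225) - 9219 = (4039 + 93*√3) - 9219 = -5180 + 93*√3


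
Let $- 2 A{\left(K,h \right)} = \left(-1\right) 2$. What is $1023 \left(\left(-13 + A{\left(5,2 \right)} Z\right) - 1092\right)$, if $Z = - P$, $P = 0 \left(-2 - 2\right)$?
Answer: $-1130415$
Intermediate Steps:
$A{\left(K,h \right)} = 1$ ($A{\left(K,h \right)} = - \frac{\left(-1\right) 2}{2} = \left(- \frac{1}{2}\right) \left(-2\right) = 1$)
$P = 0$ ($P = 0 \left(-4\right) = 0$)
$Z = 0$ ($Z = \left(-1\right) 0 = 0$)
$1023 \left(\left(-13 + A{\left(5,2 \right)} Z\right) - 1092\right) = 1023 \left(\left(-13 + 1 \cdot 0\right) - 1092\right) = 1023 \left(\left(-13 + 0\right) - 1092\right) = 1023 \left(-13 - 1092\right) = 1023 \left(-1105\right) = -1130415$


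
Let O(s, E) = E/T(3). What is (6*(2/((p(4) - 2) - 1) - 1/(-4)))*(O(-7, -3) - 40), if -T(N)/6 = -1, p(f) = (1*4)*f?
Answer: -5103/52 ≈ -98.135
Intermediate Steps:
p(f) = 4*f
T(N) = 6 (T(N) = -6*(-1) = 6)
O(s, E) = E/6
(6*(2/((p(4) - 2) - 1) - 1/(-4)))*(O(-7, -3) - 40) = (6*(2/((4*4 - 2) - 1) - 1/(-4)))*((1/6)*(-3) - 40) = (6*(2/((16 - 2) - 1) - 1*(-1/4)))*(-1/2 - 40) = (6*(2/(14 - 1) + 1/4))*(-81/2) = (6*(2/13 + 1/4))*(-81/2) = (6*(21/52))*(-81/2) = (63/26)*(-81/2) = -5103/52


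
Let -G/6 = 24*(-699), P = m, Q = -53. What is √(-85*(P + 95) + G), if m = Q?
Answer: √97086 ≈ 311.59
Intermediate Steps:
m = -53
P = -53
G = 100656 (G = -144*(-699) = -6*(-16776) = 100656)
√(-85*(P + 95) + G) = √(-85*(-53 + 95) + 100656) = √(-85*42 + 100656) = √(-3570 + 100656) = √97086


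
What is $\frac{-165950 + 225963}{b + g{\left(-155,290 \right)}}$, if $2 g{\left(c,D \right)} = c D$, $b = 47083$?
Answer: $\frac{60013}{24608} \approx 2.4388$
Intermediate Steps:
$g{\left(c,D \right)} = \frac{D c}{2}$ ($g{\left(c,D \right)} = \frac{c D}{2} = \frac{D c}{2}$)
$\frac{-165950 + 225963}{b + g{\left(-155,290 \right)}} = \frac{-165950 + 225963}{47083 + \frac{1}{2} \cdot 290 \left(-155\right)} = \frac{60013}{47083 - 22475} = \frac{60013}{24608}$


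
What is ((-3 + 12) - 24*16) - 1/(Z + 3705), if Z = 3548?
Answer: -2719876/7253 ≈ -375.00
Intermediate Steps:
((-3 + 12) - 24*16) - 1/(Z + 3705) = ((-3 + 12) - 24*16) - 1/(3548 + 3705) = (9 - 384) - 1/7253 = -375 - 1*1/7253 = -375 - 1/7253 = -2719876/7253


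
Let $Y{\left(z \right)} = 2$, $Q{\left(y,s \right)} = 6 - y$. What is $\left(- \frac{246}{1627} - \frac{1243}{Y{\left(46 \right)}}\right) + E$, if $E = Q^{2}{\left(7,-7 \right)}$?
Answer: $- \frac{2019599}{3254} \approx -620.65$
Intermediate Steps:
$E = 1$ ($E = \left(6 - 7\right)^{2} = \left(-1\right)^{2} = 1$)
$\left(- \frac{246}{1627} - \frac{1243}{Y{\left(46 \right)}}\right) + E = \left(- \frac{246}{1627} - \frac{1243}{2}\right) + 1 = - \frac{2022853}{3254} + 1 = - \frac{2019599}{3254}$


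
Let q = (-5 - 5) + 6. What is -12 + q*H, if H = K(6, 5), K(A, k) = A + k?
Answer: -56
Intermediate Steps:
H = 11 (H = 6 + 5 = 11)
q = -4 (q = -10 + 6 = -4)
-12 + q*H = -12 - 4*11 = -12 - 44 = -56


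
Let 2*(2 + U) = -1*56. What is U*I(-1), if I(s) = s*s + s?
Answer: 0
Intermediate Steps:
I(s) = s + s² (I(s) = s² + s = s + s²)
U = -30 (U = -2 + (-1*56)/2 = -2 + (½)*(-56) = -2 - 28 = -30)
U*I(-1) = -(-30)*(1 - 1) = -(-30)*0 = -30*0 = 0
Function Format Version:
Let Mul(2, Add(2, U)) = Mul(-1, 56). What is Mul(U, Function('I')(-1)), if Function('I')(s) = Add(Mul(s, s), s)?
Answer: 0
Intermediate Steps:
Function('I')(s) = Add(s, Pow(s, 2)) (Function('I')(s) = Add(Pow(s, 2), s) = Add(s, Pow(s, 2)))
U = -30 (U = Add(-2, Mul(Rational(1, 2), Mul(-1, 56))) = Add(-2, Mul(Rational(1, 2), -56)) = Add(-2, -28) = -30)
Mul(U, Function('I')(-1)) = Mul(-30, Mul(-1, Add(1, -1))) = Mul(-30, Mul(-1, 0)) = Mul(-30, 0) = 0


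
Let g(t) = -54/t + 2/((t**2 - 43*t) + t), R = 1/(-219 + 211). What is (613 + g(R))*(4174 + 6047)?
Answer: 3600786753/337 ≈ 1.0685e+7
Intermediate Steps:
R = -1/8 (R = 1/(-8) = -1/8 ≈ -0.12500)
g(t) = -54/t + 2/(t**2 - 42*t)
(613 + g(R))*(4174 + 6047) = (613 + 2*(1135 - 27*(-1/8))/((-1/8)*(-42 - 1/8)))*(4174 + 6047) = (613 + 2*(-8)*(1135 + 27/8)/(-337/8))*10221 = (613 + 2*(-8)*(-8/337)*(9107/8))*10221 = (613 + 145712/337)*10221 = (352293/337)*10221 = 3600786753/337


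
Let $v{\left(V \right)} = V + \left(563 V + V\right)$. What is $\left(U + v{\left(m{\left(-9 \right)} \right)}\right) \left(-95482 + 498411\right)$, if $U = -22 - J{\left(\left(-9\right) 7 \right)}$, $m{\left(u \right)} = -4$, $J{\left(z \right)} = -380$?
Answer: $-766370958$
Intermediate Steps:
$v{\left(V \right)} = 565 V$ ($v{\left(V \right)} = V + 564 V = 565 V$)
$U = 358$ ($U = -22 - -380 = -22 + 380 = 358$)
$\left(U + v{\left(m{\left(-9 \right)} \right)}\right) \left(-95482 + 498411\right) = \left(358 + 565 \left(-4\right)\right) \left(-95482 + 498411\right) = \left(358 - 2260\right) 402929 = \left(-1902\right) 402929 = -766370958$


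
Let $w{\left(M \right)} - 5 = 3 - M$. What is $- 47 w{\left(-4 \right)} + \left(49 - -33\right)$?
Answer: $-482$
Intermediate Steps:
$w{\left(M \right)} = 8 - M$ ($w{\left(M \right)} = 5 - \left(-3 + M\right) = 8 - M$)
$- 47 w{\left(-4 \right)} + \left(49 - -33\right) = - 47 \left(8 - -4\right) + \left(49 - -33\right) = - 47 \left(8 + 4\right) + \left(49 + 33\right) = \left(-47\right) 12 + 82 = -564 + 82 = -482$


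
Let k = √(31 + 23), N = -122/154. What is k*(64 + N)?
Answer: 14601*√6/77 ≈ 464.48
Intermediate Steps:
N = -61/77 (N = -122*1/154 = -61/77 ≈ -0.79221)
k = 3*√6 (k = √54 = 3*√6 ≈ 7.3485)
k*(64 + N) = (3*√6)*(64 - 61/77) = (3*√6)*(4867/77) = 14601*√6/77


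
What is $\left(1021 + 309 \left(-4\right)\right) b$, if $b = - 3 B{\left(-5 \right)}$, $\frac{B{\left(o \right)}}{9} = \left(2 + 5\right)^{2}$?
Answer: $284445$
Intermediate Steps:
$B{\left(o \right)} = 441$ ($B{\left(o \right)} = 9 \left(2 + 5\right)^{2} = 9 \cdot 7^{2} = 9 \cdot 49 = 441$)
$b = -1323$ ($b = \left(-3\right) 441 = -1323$)
$\left(1021 + 309 \left(-4\right)\right) b = \left(1021 + 309 \left(-4\right)\right) \left(-1323\right) = \left(1021 - 1236\right) \left(-1323\right) = \left(-215\right) \left(-1323\right) = 284445$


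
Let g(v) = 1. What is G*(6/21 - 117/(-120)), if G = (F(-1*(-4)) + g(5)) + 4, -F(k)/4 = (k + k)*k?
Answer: -43419/280 ≈ -155.07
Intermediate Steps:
F(k) = -8*k² (F(k) = -4*(k + k)*k = -4*2*k*k = -8*k²)
G = -123 (G = (-8*(-1*(-4))² + 1) + 4 = (-8*4² + 1) + 4 = (-8*16 + 1) + 4 = (-128 + 1) + 4 = -127 + 4 = -123)
G*(6/21 - 117/(-120)) = -123*(6/21 - 117/(-120)) = -123*(6*(1/21) - 117*(-1/120)) = -123*(2/7 + 39/40) = -123*353/280 = -43419/280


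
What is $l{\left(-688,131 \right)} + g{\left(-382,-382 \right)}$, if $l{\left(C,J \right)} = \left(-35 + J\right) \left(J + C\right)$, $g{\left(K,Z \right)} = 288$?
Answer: $-53184$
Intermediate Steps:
$l{\left(C,J \right)} = \left(-35 + J\right) \left(C + J\right)$
$l{\left(-688,131 \right)} + g{\left(-382,-382 \right)} = \left(131^{2} - -24080 - 4585 - 90128\right) + 288 = \left(17161 + 24080 - 4585 - 90128\right) + 288 = -53472 + 288 = -53184$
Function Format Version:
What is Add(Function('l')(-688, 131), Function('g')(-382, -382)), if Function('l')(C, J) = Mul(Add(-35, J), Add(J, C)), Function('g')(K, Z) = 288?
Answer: -53184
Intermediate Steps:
Function('l')(C, J) = Mul(Add(-35, J), Add(C, J))
Add(Function('l')(-688, 131), Function('g')(-382, -382)) = Add(Add(Pow(131, 2), Mul(-35, -688), Mul(-35, 131), Mul(-688, 131)), 288) = Add(Add(17161, 24080, -4585, -90128), 288) = Add(-53472, 288) = -53184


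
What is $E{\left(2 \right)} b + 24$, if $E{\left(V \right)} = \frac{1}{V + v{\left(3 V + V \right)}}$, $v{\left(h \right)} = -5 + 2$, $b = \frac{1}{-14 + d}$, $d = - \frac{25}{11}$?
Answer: $\frac{4307}{179} \approx 24.061$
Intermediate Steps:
$d = - \frac{25}{11}$ ($d = \left(-25\right) \frac{1}{11} = - \frac{25}{11} \approx -2.2727$)
$b = - \frac{11}{179}$ ($b = \frac{1}{-14 - \frac{25}{11}} = \frac{1}{- \frac{179}{11}} = - \frac{11}{179} \approx -0.061453$)
$v{\left(h \right)} = -3$
$E{\left(V \right)} = \frac{1}{-3 + V}$ ($E{\left(V \right)} = \frac{1}{V - 3} = \frac{1}{-3 + V}$)
$E{\left(2 \right)} b + 24 = \frac{1}{-3 + 2} \left(- \frac{11}{179}\right) + 24 = \frac{1}{-1} \left(- \frac{11}{179}\right) + 24 = \left(-1\right) \left(- \frac{11}{179}\right) + 24 = \frac{11}{179} + 24 = \frac{4307}{179}$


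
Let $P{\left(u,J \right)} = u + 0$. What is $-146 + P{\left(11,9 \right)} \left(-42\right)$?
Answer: $-608$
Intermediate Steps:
$P{\left(u,J \right)} = u$
$-146 + P{\left(11,9 \right)} \left(-42\right) = -146 + 11 \left(-42\right) = -146 - 462 = -608$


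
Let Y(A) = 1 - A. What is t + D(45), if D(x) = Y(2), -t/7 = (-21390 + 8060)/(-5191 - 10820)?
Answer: -109321/16011 ≈ -6.8279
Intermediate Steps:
t = -93310/16011 (t = -7*(-21390 + 8060)/(-5191 - 10820) = -(-93310)/(-16011) = -(-93310)*(-1)/16011 = -7*13330/16011 = -93310/16011 ≈ -5.8279)
D(x) = -1 (D(x) = 1 - 1*2 = 1 - 2 = -1)
t + D(45) = -93310/16011 - 1 = -109321/16011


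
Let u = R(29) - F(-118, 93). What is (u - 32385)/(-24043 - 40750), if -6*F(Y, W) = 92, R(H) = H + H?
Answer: 96935/194379 ≈ 0.49869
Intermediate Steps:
R(H) = 2*H
F(Y, W) = -46/3 (F(Y, W) = -⅙*92 = -46/3)
u = 220/3 (u = 2*29 - 1*(-46/3) = 58 + 46/3 = 220/3 ≈ 73.333)
(u - 32385)/(-24043 - 40750) = (220/3 - 32385)/(-24043 - 40750) = -96935/3/(-64793) = -96935/3*(-1/64793) = 96935/194379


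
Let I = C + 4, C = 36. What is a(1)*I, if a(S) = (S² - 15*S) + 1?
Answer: -520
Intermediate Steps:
I = 40 (I = 36 + 4 = 40)
a(S) = 1 + S² - 15*S
a(1)*I = (1 + 1² - 15*1)*40 = (1 + 1 - 15)*40 = -13*40 = -520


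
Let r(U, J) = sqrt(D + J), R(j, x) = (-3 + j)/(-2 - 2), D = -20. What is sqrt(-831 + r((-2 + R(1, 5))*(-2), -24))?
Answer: sqrt(-831 + 2*I*sqrt(11)) ≈ 0.1151 + 28.827*I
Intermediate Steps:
R(j, x) = 3/4 - j/4 (R(j, x) = (-3 + j)/(-4) = (-3 + j)*(-1/4) = 3/4 - j/4)
r(U, J) = sqrt(-20 + J)
sqrt(-831 + r((-2 + R(1, 5))*(-2), -24)) = sqrt(-831 + sqrt(-20 - 24)) = sqrt(-831 + sqrt(-44)) = sqrt(-831 + 2*I*sqrt(11))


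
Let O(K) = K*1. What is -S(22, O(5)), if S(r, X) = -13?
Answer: 13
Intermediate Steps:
O(K) = K
-S(22, O(5)) = -1*(-13) = 13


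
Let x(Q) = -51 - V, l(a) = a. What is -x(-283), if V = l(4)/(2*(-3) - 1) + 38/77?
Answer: 3921/77 ≈ 50.922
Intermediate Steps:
V = -6/77 (V = 4/(2*(-3) - 1) + 38/77 = 4/(-6 - 1) + 38*(1/77) = 4/(-7) + 38/77 = 4*(-1/7) + 38/77 = -4/7 + 38/77 = -6/77 ≈ -0.077922)
x(Q) = -3921/77 (x(Q) = -51 - 1*(-6/77) = -51 + 6/77 = -3921/77)
-x(-283) = -1*(-3921/77) = 3921/77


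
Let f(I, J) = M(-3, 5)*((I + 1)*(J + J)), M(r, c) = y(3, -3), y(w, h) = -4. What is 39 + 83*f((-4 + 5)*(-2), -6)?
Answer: -3945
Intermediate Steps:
M(r, c) = -4
f(I, J) = -8*J*(1 + I) (f(I, J) = -4*(I + 1)*(J + J) = -4*(1 + I)*2*J = -8*J*(1 + I))
39 + 83*f((-4 + 5)*(-2), -6) = 39 + 83*(-8*(-6)*(1 + (-4 + 5)*(-2))) = 39 + 83*(-8*(-6)*(1 + 1*(-2))) = 39 + 83*(-8*(-6)*(1 - 2)) = 39 + 83*(-8*(-6)*(-1)) = 39 + 83*(-48) = 39 - 3984 = -3945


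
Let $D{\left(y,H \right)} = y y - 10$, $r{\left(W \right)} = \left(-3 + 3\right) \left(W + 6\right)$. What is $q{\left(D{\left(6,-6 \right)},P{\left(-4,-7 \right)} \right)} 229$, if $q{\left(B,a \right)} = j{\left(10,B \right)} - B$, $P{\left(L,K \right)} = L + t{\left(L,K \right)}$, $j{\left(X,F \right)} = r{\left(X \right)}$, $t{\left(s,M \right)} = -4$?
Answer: $-5954$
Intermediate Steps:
$r{\left(W \right)} = 0$ ($r{\left(W \right)} = 0 \left(6 + W\right) = 0$)
$j{\left(X,F \right)} = 0$
$D{\left(y,H \right)} = -10 + y^{2}$ ($D{\left(y,H \right)} = y^{2} - 10 = -10 + y^{2}$)
$P{\left(L,K \right)} = -4 + L$ ($P{\left(L,K \right)} = L - 4 = -4 + L$)
$q{\left(B,a \right)} = - B$ ($q{\left(B,a \right)} = 0 - B = - B$)
$q{\left(D{\left(6,-6 \right)},P{\left(-4,-7 \right)} \right)} 229 = - (-10 + 6^{2}) 229 = - (-10 + 36) 229 = \left(-1\right) 26 \cdot 229 = \left(-26\right) 229 = -5954$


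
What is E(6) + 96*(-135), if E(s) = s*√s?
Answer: -12960 + 6*√6 ≈ -12945.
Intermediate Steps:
E(s) = s^(3/2)
E(6) + 96*(-135) = 6^(3/2) + 96*(-135) = 6*√6 - 12960 = -12960 + 6*√6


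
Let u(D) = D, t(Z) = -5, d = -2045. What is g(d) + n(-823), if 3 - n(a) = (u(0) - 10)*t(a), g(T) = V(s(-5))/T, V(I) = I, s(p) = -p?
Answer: -19224/409 ≈ -47.002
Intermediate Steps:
g(T) = 5/T (g(T) = (-1*(-5))/T = 5/T)
n(a) = -47 (n(a) = 3 - (0 - 10)*(-5) = 3 - (-10)*(-5) = 3 - 1*50 = 3 - 50 = -47)
g(d) + n(-823) = 5/(-2045) - 47 = 5*(-1/2045) - 47 = -1/409 - 47 = -19224/409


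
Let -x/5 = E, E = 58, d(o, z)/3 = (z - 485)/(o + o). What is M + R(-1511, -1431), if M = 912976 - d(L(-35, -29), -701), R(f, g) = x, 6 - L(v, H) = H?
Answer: 31945789/35 ≈ 9.1274e+5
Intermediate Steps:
L(v, H) = 6 - H
d(o, z) = 3*(-485 + z)/(2*o) (d(o, z) = 3*((z - 485)/(o + o)) = 3*((-485 + z)/((2*o))) = 3*((-485 + z)*(1/(2*o))) = 3*((-485 + z)/(2*o)) = 3*(-485 + z)/(2*o))
x = -290 (x = -5*58 = -290)
R(f, g) = -290
M = 31955939/35 (M = 912976 - 3*(-485 - 701)/(2*(6 - 1*(-29))) = 912976 - 3*(-1186)/(2*(6 + 29)) = 912976 - 3*(-1186)/(2*35) = 912976 - 1*(-1779/35) = 912976 + 1779/35 = 31955939/35 ≈ 9.1303e+5)
M + R(-1511, -1431) = 31955939/35 - 290 = 31945789/35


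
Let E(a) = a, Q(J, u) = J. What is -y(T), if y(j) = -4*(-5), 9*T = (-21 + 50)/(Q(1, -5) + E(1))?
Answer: -20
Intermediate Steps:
T = 29/18 (T = ((-21 + 50)/(1 + 1))/9 = (29/2)/9 = (29*(½))/9 = (⅑)*(29/2) = 29/18 ≈ 1.6111)
y(j) = 20
-y(T) = -1*20 = -20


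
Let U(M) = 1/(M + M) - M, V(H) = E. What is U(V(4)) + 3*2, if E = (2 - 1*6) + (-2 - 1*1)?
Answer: 181/14 ≈ 12.929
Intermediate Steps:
E = -7 (E = (2 - 6) + (-2 - 1) = -4 - 3 = -7)
V(H) = -7
U(M) = 1/(2*M) - M
U(V(4)) + 3*2 = ((½)/(-7) - 1*(-7)) + 3*2 = ((½)*(-⅐) + 7) + 6 = (-1/14 + 7) + 6 = 97/14 + 6 = 181/14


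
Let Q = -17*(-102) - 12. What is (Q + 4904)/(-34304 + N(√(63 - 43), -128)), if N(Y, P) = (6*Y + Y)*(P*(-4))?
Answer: -221971/898304 - 23191*√5/449152 ≈ -0.36255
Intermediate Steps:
Q = 1722 (Q = 1734 - 12 = 1722)
N(Y, P) = -28*P*Y (N(Y, P) = (7*Y)*(-4*P) = -28*P*Y)
(Q + 4904)/(-34304 + N(√(63 - 43), -128)) = (1722 + 4904)/(-34304 - 28*(-128)*√(63 - 43)) = 6626/(-34304 - 28*(-128)*√20) = 6626/(-34304 - 28*(-128)*2*√5) = 6626/(-34304 + 7168*√5)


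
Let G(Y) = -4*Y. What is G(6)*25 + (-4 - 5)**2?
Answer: -519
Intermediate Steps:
G(6)*25 + (-4 - 5)**2 = -4*6*25 + (-4 - 5)**2 = -24*25 + (-9)**2 = -600 + 81 = -519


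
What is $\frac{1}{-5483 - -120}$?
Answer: $- \frac{1}{5363} \approx -0.00018646$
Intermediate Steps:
$\frac{1}{-5483 - -120} = \frac{1}{-5483 + 120} = \frac{1}{-5363} = - \frac{1}{5363}$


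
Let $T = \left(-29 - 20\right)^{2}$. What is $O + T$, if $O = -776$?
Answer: $1625$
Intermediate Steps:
$T = 2401$ ($T = \left(-49\right)^{2} = 2401$)
$O + T = -776 + 2401 = 1625$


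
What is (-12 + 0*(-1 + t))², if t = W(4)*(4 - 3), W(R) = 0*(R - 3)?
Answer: 144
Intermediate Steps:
W(R) = 0 (W(R) = 0*(-3 + R) = 0)
t = 0 (t = 0*(4 - 3) = 0*1 = 0)
(-12 + 0*(-1 + t))² = (-12 + 0*(-1 + 0))² = (-12 + 0*(-1))² = (-12 + 0)² = (-12)² = 144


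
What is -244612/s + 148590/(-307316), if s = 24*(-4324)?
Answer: 3734569097/1993251576 ≈ 1.8736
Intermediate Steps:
s = -103776
-244612/s + 148590/(-307316) = -244612/(-103776) + 148590/(-307316) = -244612*(-1/103776) + 148590*(-1/307316) = 61153/25944 - 74295/153658 = 3734569097/1993251576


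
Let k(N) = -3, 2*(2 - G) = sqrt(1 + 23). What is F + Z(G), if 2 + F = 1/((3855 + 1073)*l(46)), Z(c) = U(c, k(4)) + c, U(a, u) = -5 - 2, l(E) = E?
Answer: -1586815/226688 - sqrt(6) ≈ -9.4495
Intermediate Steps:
G = 2 - sqrt(6) (G = 2 - sqrt(1 + 23)/2 = 2 - sqrt(6) ≈ -0.44949)
U(a, u) = -7
Z(c) = -7 + c
F = -453375/226688 (F = -2 + 1/((3855 + 1073)*46) = -2 + (1/46)/4928 = -2 + (1/4928)*(1/46) = -2 + 1/226688 = -453375/226688 ≈ -2.0000)
F + Z(G) = -453375/226688 + (-7 + (2 - sqrt(6))) = -453375/226688 + (-5 - sqrt(6)) = -1586815/226688 - sqrt(6)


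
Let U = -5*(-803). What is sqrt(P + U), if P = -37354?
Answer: I*sqrt(33339) ≈ 182.59*I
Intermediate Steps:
U = 4015
sqrt(P + U) = sqrt(-37354 + 4015) = sqrt(-33339) = I*sqrt(33339)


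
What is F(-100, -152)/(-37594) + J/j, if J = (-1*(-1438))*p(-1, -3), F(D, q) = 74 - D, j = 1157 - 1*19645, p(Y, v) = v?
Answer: 39740901/173759468 ≈ 0.22871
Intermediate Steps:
j = -18488 (j = 1157 - 19645 = -18488)
J = -4314 (J = -1*(-1438)*(-3) = 1438*(-3) = -4314)
F(-100, -152)/(-37594) + J/j = (74 - 1*(-100))/(-37594) - 4314/(-18488) = (74 + 100)*(-1/37594) - 4314*(-1/18488) = 174*(-1/37594) + 2157/9244 = -87/18797 + 2157/9244 = 39740901/173759468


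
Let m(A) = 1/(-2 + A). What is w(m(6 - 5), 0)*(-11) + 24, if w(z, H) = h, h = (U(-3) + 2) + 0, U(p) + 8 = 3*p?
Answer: 189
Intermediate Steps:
U(p) = -8 + 3*p
h = -15 (h = ((-8 + 3*(-3)) + 2) + 0 = ((-8 - 9) + 2) + 0 = (-17 + 2) + 0 = -15 + 0 = -15)
w(z, H) = -15
w(m(6 - 5), 0)*(-11) + 24 = -15*(-11) + 24 = 165 + 24 = 189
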